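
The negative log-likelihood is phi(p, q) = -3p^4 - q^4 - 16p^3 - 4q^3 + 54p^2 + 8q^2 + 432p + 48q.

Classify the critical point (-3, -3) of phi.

The mixed partial ∂²phi/∂p∂q is 0, so the Hessian at any point is diag(phi_pp, phi_qq) = diag(12(-3p^2 - 8p + 9), 4(-3q^2 - 6q + 4)).
At (-3, -3): H = diag(72, -20).
The eigenvalues have opposite signs, so H is indefinite: a saddle point.

saddle point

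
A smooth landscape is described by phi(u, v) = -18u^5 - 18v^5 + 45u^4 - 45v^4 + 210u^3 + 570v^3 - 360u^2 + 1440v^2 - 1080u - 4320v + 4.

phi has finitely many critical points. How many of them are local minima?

phi separates as a function of u plus a function of v, so ∇phi=0 decouples.
∂phi/∂u = -90(u - 3)(u - 2)(u + 1)(u + 2) = 0 at u ∈ {-2, -1, 2, 3}; ∂phi/∂v = -90(v - 4)(v - 1)(v + 3)(v + 4) = 0 at v ∈ {-4, -3, 1, 4}.
The Hessian is diagonal: diag(phi_uu, phi_vv). Second derivatives: phi_uu(-2)=1800, phi_uu(-1)=-1080, phi_uu(2)=1080, phi_uu(3)=-1800; phi_vv(-4)=3600, phi_vv(-3)=-2520, phi_vv(1)=5400, phi_vv(4)=-15120.
Local minima occur where both diagonal entries positive: (-2, -4), (-2, 1), (2, -4), (2, 1). Count: 4.

4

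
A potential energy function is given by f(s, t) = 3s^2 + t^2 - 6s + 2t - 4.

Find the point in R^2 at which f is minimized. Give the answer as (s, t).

(1, -1)

f(s,t) separates as P(s) + Q(t) − 4, so its minimum is min P + min Q − 4.
P'(s) = 6s - 6 vanishes at s ∈ {1}; Q'(t) = 2(t + 1) vanishes at t ∈ {-1}.
Local minima of P (where P''>0): P(1)=-3. Local minima of Q: Q(-1)=-1.
So the global minimum of f is P(1) + Q(-1) − 4 = -3 − 1 − 4 = -8, attained at (1, -1).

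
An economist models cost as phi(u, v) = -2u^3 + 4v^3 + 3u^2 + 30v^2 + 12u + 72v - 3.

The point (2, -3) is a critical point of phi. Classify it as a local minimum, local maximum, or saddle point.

local maximum

The mixed partial ∂²phi/∂u∂v is 0, so the Hessian at any point is diag(phi_uu, phi_vv) = diag(6(-2u + 1), 12(2v + 5)).
At (2, -3): H = diag(-18, -12).
Both eigenvalues are negative, so H is negative definite: a local maximum.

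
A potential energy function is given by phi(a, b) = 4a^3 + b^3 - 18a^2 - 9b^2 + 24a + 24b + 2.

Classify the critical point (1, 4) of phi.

The mixed partial ∂²phi/∂a∂b is 0, so the Hessian at any point is diag(phi_aa, phi_bb) = diag(12(2a - 3), 6(b - 3)).
At (1, 4): H = diag(-12, 6).
The eigenvalues have opposite signs, so H is indefinite: a saddle point.

saddle point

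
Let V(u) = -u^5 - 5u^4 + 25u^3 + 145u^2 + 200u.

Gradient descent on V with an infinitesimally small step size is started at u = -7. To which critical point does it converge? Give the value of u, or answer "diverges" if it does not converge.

V'(u) = -5(u - 4)(u + 1)(u + 2)(u + 5), so V'(-7) = -3300.
Gradient descent moves in the -V' direction, i.e. u is increasing.
The nearest critical point in that direction is u = -5, where V'' = 540 > 0 (a local minimum). The iterate converges there.

-5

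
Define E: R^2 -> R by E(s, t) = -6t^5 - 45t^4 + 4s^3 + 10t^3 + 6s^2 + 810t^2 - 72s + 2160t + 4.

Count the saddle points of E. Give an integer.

E separates as a function of s plus a function of t, so ∇E=0 decouples.
∂E/∂s = 12(s - 2)(s + 3) = 0 at s ∈ {-3, 2}; ∂E/∂t = -30(t - 3)(t + 2)(t + 3)(t + 4) = 0 at t ∈ {-4, -3, -2, 3}.
The Hessian is diagonal: diag(E_ss, E_tt). Second derivatives: E_ss(-3)=-60, E_ss(2)=60; E_tt(-4)=420, E_tt(-3)=-180, E_tt(-2)=300, E_tt(3)=-6300.
Saddle points occur where the two diagonal entries have opposite signs: (-3, -4), (-3, -2), (2, -3), (2, 3). Count: 4.

4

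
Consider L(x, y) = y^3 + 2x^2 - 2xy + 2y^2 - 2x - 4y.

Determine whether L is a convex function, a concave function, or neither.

The term y^3 is cubic, so the Hessian is not constant.
∂²L/∂y² = 6y + 4, which takes both signs as y varies (negative for sufficiently negative y). A diagonal entry of the Hessian changing sign means the Hessian is neither positive- nor negative-semidefinite on all of R^2.

neither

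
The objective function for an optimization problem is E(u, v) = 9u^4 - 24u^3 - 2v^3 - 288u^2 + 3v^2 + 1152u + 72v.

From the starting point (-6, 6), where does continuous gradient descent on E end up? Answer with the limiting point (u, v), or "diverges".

E is separable, so gradient descent decouples: u follows -∂E/∂u, v follows -∂E/∂v.
∂E/∂u = 36(u - 4)(u - 2)(u + 4); at u=-6 this is -5760, so u increases.
∂E/∂v = -6(v - 4)(v + 3); at v=6 this is -108, so v increases.
The v-coordinate has no critical point in that direction and runs off to infinity.

diverges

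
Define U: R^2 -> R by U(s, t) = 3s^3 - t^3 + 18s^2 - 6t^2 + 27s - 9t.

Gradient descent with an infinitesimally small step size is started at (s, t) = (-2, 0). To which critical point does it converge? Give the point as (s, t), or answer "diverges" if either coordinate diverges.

U is separable, so gradient descent decouples: s follows -∂U/∂s, t follows -∂U/∂t.
∂U/∂s = 9(s + 1)(s + 3); at s=-2 this is -9, so s increases.
∂U/∂t = -3(t + 1)(t + 3); at t=0 this is -9, so t increases.
The t-coordinate has no critical point in that direction and runs off to infinity.

diverges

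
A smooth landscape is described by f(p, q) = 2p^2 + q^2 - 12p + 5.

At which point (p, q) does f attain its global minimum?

(3, 0)

f(p,q) separates as A(p) + B(q) + 5, so its minimum is min A + min B + 5.
A'(p) = 4p - 12 vanishes at p ∈ {3}; B'(q) = 2q vanishes at q ∈ {0}.
Local minima of A (where A''>0): A(3)=-18. Local minima of B: B(0)=0.
So the global minimum of f is A(3) + B(0) + 5 = -18 + 0 + 5 = -13, attained at (3, 0).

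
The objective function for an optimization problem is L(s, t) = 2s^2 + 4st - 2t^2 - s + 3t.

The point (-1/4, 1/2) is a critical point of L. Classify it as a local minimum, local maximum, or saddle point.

saddle point

The Hessian of L is constant: H = [[4, 4], [4, -4]].
det(H) = 4·(-4) − 4² = -32.
Since det(H) < 0, H is indefinite and the critical point is a saddle point.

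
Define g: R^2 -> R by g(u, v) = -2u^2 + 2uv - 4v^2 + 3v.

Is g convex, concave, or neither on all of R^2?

concave

g is quadratic, so its Hessian is the constant matrix H = [[-4, 2], [2, -8]].
det(H) = 28, tr(H) = -12.
det(H) > 0 and tr(H) < 0, so H is negative definite everywhere: concave.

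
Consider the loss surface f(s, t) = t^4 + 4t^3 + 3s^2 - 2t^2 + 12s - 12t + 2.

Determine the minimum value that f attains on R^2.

f(s,t) separates as P(s) + Q(t) + 2, so its minimum is min P + min Q + 2.
P'(s) = 6s + 12 vanishes at s ∈ {-2}; Q'(t) = 4(t - 1)(t + 1)(t + 3) vanishes at t ∈ {-3, -1, 1}.
Local minima of P (where P''>0): P(-2)=-12. Local minima of Q: Q(-3)=-9, Q(1)=-9.
So the global minimum of f is P(-2) + Q(-3) + 2 = -12 − 9 + 2 = -19, attained at (-2, -3).

-19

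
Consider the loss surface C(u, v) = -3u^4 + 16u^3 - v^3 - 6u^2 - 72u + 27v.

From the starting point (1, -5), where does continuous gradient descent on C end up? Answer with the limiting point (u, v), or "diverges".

C is separable, so gradient descent decouples: u follows -∂C/∂u, v follows -∂C/∂v.
∂C/∂u = -12(u - 3)(u - 2)(u + 1); at u=1 this is -48, so u increases.
∂C/∂v = -3(v - 3)(v + 3); at v=-5 this is -48, so v increases.
u converges to its nearest critical value 2 (a local min of the u-part); v converges to -3. The iterate converges to (2, -3).

(2, -3)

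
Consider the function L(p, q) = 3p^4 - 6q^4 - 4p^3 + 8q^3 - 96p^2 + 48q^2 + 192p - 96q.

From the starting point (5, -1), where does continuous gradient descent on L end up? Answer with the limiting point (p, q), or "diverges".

L is separable, so gradient descent decouples: p follows -∂L/∂p, q follows -∂L/∂q.
∂L/∂p = 12(p - 4)(p - 1)(p + 4); at p=5 this is 432, so p decreases.
∂L/∂q = -24(q - 2)(q - 1)(q + 2); at q=-1 this is -144, so q increases.
p converges to its nearest critical value 4 (a local min of the p-part); q converges to 1. The iterate converges to (4, 1).

(4, 1)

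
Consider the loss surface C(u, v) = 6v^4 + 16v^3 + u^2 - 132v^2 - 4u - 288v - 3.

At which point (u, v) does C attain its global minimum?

C(u,v) separates as P(u) + Q(v) − 3, so its minimum is min P + min Q − 3.
P'(u) = 2u - 4 vanishes at u ∈ {2}; Q'(v) = 24(v - 3)(v + 1)(v + 4) vanishes at v ∈ {-4, -1, 3}.
Local minima of P (where P''>0): P(2)=-4. Local minima of Q: Q(-4)=-448, Q(3)=-1134.
So the global minimum of C is P(2) + Q(3) − 3 = -4 − 1134 − 3 = -1141, attained at (2, 3).

(2, 3)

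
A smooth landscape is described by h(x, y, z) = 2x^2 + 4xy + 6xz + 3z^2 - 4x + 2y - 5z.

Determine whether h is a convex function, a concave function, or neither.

h is quadratic, so its Hessian is the constant matrix H = [[4, 4, 6], [4, 0, 0], [6, 0, 6]].
Leading principal minors: 4, -16, -96.
Neither pattern holds ⇒ H is indefinite ⇒ neither convex nor concave.

neither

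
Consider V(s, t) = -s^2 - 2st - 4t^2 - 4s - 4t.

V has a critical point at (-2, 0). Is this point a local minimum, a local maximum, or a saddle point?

local maximum

The Hessian of V is constant: H = [[-2, -2], [-2, -8]].
det(H) = (-2)·(-8) − (-2)² = 12.
det(H) > 0 and tr(H) = -10 < 0, so H is negative definite and the point is a local maximum.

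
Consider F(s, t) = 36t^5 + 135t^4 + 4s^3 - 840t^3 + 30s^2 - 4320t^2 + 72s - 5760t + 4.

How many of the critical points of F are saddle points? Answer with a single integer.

4

F separates as a function of s plus a function of t, so ∇F=0 decouples.
∂F/∂s = 12(s + 2)(s + 3) = 0 at s ∈ {-3, -2}; ∂F/∂t = 180(t - 4)(t + 1)(t + 2)(t + 4) = 0 at t ∈ {-4, -2, -1, 4}.
The Hessian is diagonal: diag(F_ss, F_tt). Second derivatives: F_ss(-3)=-12, F_ss(-2)=12; F_tt(-4)=-8640, F_tt(-2)=2160, F_tt(-1)=-2700, F_tt(4)=43200.
Saddle points occur where the two diagonal entries have opposite signs: (-3, -2), (-3, 4), (-2, -4), (-2, -1). Count: 4.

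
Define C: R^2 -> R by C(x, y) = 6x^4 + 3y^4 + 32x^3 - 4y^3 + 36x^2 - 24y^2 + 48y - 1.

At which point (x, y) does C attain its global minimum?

C(x,y) separates as P(x) + Q(y) − 1, so its minimum is min P + min Q − 1.
P'(x) = 24x(x + 1)(x + 3) vanishes at x ∈ {-3, -1, 0}; Q'(y) = 12(y - 2)(y - 1)(y + 2) vanishes at y ∈ {-2, 1, 2}.
Local minima of P (where P''>0): P(-3)=-54, P(0)=0. Local minima of Q: Q(-2)=-112, Q(2)=16.
So the global minimum of C is P(-3) + Q(-2) − 1 = -54 − 112 − 1 = -167, attained at (-3, -2).

(-3, -2)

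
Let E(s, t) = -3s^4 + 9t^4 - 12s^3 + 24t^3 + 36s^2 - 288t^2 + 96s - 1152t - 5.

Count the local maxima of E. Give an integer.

E separates as a function of s plus a function of t, so ∇E=0 decouples.
∂E/∂s = -12(s - 2)(s + 1)(s + 4) = 0 at s ∈ {-4, -1, 2}; ∂E/∂t = 36(t - 4)(t + 2)(t + 4) = 0 at t ∈ {-4, -2, 4}.
The Hessian is diagonal: diag(E_ss, E_tt). Second derivatives: E_ss(-4)=-216, E_ss(-1)=108, E_ss(2)=-216; E_tt(-4)=576, E_tt(-2)=-432, E_tt(4)=1728.
Local maxima occur where both diagonal entries negative: (-4, -2), (2, -2). Count: 2.

2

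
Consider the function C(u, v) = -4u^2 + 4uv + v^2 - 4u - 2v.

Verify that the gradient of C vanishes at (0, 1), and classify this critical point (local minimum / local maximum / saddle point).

saddle point

∇C = (-8u + 4v - 4, 4u + 2v - 2); substituting (0, 1) gives ∇C = (0, 0), so (0, 1) is indeed a critical point.
The Hessian of C is constant: H = [[-8, 4], [4, 2]].
det(H) = (-8)·2 − 4² = -32.
Since det(H) < 0, H is indefinite and the critical point is a saddle point.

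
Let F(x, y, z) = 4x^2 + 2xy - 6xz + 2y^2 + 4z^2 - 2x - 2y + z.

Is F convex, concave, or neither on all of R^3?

F is quadratic, so its Hessian is the constant matrix H = [[8, 2, -6], [2, 4, 0], [-6, 0, 8]].
Leading principal minors: 8, 28, 80.
All positive ⇒ H ≻ 0 ⇒ convex.

convex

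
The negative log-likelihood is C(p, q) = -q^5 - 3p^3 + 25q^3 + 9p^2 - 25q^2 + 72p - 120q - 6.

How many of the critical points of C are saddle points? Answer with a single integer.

C separates as a function of p plus a function of q, so ∇C=0 decouples.
∂C/∂p = -9(p - 4)(p + 2) = 0 at p ∈ {-2, 4}; ∂C/∂q = -5(q - 3)(q - 2)(q + 1)(q + 4) = 0 at q ∈ {-4, -1, 2, 3}.
The Hessian is diagonal: diag(C_pp, C_qq). Second derivatives: C_pp(-2)=54, C_pp(4)=-54; C_qq(-4)=630, C_qq(-1)=-180, C_qq(2)=90, C_qq(3)=-140.
Saddle points occur where the two diagonal entries have opposite signs: (-2, -1), (-2, 3), (4, -4), (4, 2). Count: 4.

4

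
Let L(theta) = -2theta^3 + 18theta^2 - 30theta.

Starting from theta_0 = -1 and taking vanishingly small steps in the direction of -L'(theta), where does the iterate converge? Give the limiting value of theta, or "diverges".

1

L'(theta) = -6(theta - 5)(theta - 1), so L'(-1) = -72.
Gradient descent moves in the -L' direction, i.e. theta is increasing.
The nearest critical point in that direction is theta = 1, where L'' = 24 > 0 (a local minimum). The iterate converges there.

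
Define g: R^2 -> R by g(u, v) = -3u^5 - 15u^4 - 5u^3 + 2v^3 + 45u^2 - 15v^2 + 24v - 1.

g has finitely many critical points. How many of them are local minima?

2

g separates as a function of u plus a function of v, so ∇g=0 decouples.
∂g/∂u = -15u(u - 1)(u + 2)(u + 3) = 0 at u ∈ {-3, -2, 0, 1}; ∂g/∂v = 6(v - 4)(v - 1) = 0 at v ∈ {1, 4}.
The Hessian is diagonal: diag(g_uu, g_vv). Second derivatives: g_uu(-3)=180, g_uu(-2)=-90, g_uu(0)=90, g_uu(1)=-180; g_vv(1)=-18, g_vv(4)=18.
Local minima occur where both diagonal entries positive: (-3, 4), (0, 4). Count: 2.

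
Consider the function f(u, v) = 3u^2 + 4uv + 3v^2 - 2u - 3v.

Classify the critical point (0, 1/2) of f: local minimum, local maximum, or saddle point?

local minimum

The Hessian of f is constant: H = [[6, 4], [4, 6]].
det(H) = 6·6 − 4² = 20.
det(H) > 0 and tr(H) = 12 > 0, so H is positive definite and the point is a local minimum.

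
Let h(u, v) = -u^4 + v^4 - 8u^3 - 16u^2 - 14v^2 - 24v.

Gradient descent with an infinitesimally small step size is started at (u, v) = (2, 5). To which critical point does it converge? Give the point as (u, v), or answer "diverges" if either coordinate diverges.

h is separable, so gradient descent decouples: u follows -∂h/∂u, v follows -∂h/∂v.
∂h/∂u = -4u(u + 2)(u + 4); at u=2 this is -192, so u increases.
∂h/∂v = 4(v - 3)(v + 1)(v + 2); at v=5 this is 336, so v decreases.
The u-coordinate has no critical point in that direction and runs off to infinity.

diverges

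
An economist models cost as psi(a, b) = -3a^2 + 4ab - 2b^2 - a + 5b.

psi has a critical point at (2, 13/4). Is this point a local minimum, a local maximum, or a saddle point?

The Hessian of psi is constant: H = [[-6, 4], [4, -4]].
det(H) = (-6)·(-4) − 4² = 8.
det(H) > 0 and tr(H) = -10 < 0, so H is negative definite and the point is a local maximum.

local maximum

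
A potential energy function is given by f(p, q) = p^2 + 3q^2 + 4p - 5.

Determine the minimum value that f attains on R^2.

-9

f(p,q) separates as A(p) + B(q) − 5, so its minimum is min A + min B − 5.
A'(p) = 2p + 4 vanishes at p ∈ {-2}; B'(q) = 6q vanishes at q ∈ {0}.
Local minima of A (where A''>0): A(-2)=-4. Local minima of B: B(0)=0.
So the global minimum of f is A(-2) + B(0) − 5 = -4 + 0 − 5 = -9, attained at (-2, 0).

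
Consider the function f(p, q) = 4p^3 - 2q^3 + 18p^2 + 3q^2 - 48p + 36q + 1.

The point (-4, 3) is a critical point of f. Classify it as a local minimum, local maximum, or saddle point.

The mixed partial ∂²f/∂p∂q is 0, so the Hessian at any point is diag(f_pp, f_qq) = diag(12(2p + 3), 6(-2q + 1)).
At (-4, 3): H = diag(-60, -30).
Both eigenvalues are negative, so H is negative definite: a local maximum.

local maximum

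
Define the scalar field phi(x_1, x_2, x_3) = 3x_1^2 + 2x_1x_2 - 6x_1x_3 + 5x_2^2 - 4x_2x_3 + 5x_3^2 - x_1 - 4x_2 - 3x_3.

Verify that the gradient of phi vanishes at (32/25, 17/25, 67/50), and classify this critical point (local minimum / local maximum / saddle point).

∇phi = (6x_1 + 2x_2 - 6x_3 - 1, 2x_1 + 10x_2 - 4x_3 - 4, -6x_1 - 4x_2 + 10x_3 - 3); substituting (32/25, 17/25, 67/50) gives ∇phi = (0, 0, 0), so (32/25, 17/25, 67/50) is indeed a critical point.
The Hessian is constant: H = [[6, 2, -6], [2, 10, -4], [-6, -4, 10]].
Leading principal minors: Δ₁ = 6, Δ₂ = 56, Δ₃ = 200.
All leading minors are positive, so H is positive definite: a local minimum.

local minimum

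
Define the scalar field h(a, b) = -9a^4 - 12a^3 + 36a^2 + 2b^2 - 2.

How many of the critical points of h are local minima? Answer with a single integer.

1

h separates as a function of a plus a function of b, so ∇h=0 decouples.
∂h/∂a = -36a(a - 1)(a + 2) = 0 at a ∈ {-2, 0, 1}; ∂h/∂b = 4b = 0 at b ∈ {0}.
The Hessian is diagonal: diag(h_aa, h_bb). Second derivatives: h_aa(-2)=-216, h_aa(0)=72, h_aa(1)=-108; h_bb(0)=4.
Local minima occur where both diagonal entries positive: (0, 0). Count: 1.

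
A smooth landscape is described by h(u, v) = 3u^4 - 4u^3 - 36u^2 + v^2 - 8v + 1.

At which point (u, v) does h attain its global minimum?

(3, 4)

h(u,v) separates as P(u) + Q(v) + 1, so its minimum is min P + min Q + 1.
P'(u) = 12u(u - 3)(u + 2) vanishes at u ∈ {-2, 0, 3}; Q'(v) = 2v - 8 vanishes at v ∈ {4}.
Local minima of P (where P''>0): P(-2)=-64, P(3)=-189. Local minima of Q: Q(4)=-16.
So the global minimum of h is P(3) + Q(4) + 1 = -189 − 16 + 1 = -204, attained at (3, 4).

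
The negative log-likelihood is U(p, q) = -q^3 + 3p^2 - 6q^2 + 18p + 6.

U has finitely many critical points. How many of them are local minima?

1

U separates as a function of p plus a function of q, so ∇U=0 decouples.
∂U/∂p = 6(p + 3) = 0 at p ∈ {-3}; ∂U/∂q = -3q(q + 4) = 0 at q ∈ {-4, 0}.
The Hessian is diagonal: diag(U_pp, U_qq). Second derivatives: U_pp(-3)=6; U_qq(-4)=12, U_qq(0)=-12.
Local minima occur where both diagonal entries positive: (-3, -4). Count: 1.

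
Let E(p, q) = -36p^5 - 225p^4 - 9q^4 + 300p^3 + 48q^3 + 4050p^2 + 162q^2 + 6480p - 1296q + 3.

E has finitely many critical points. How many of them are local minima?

E separates as a function of p plus a function of q, so ∇E=0 decouples.
∂E/∂p = -180(p - 3)(p + 1)(p + 3)(p + 4) = 0 at p ∈ {-4, -3, -1, 3}; ∂E/∂q = -36(q - 4)(q - 3)(q + 3) = 0 at q ∈ {-3, 3, 4}.
The Hessian is diagonal: diag(E_pp, E_qq). Second derivatives: E_pp(-4)=3780, E_pp(-3)=-2160, E_pp(-1)=4320, E_pp(3)=-30240; E_qq(-3)=-1512, E_qq(3)=216, E_qq(4)=-252.
Local minima occur where both diagonal entries positive: (-4, 3), (-1, 3). Count: 2.

2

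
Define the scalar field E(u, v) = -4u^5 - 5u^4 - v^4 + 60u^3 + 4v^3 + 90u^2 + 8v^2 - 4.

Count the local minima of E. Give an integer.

E separates as a function of u plus a function of v, so ∇E=0 decouples.
∂E/∂u = -20u(u - 3)(u + 1)(u + 3) = 0 at u ∈ {-3, -1, 0, 3}; ∂E/∂v = -4v(v - 4)(v + 1) = 0 at v ∈ {-1, 0, 4}.
The Hessian is diagonal: diag(E_uu, E_vv). Second derivatives: E_uu(-3)=720, E_uu(-1)=-160, E_uu(0)=180, E_uu(3)=-1440; E_vv(-1)=-20, E_vv(0)=16, E_vv(4)=-80.
Local minima occur where both diagonal entries positive: (-3, 0), (0, 0). Count: 2.

2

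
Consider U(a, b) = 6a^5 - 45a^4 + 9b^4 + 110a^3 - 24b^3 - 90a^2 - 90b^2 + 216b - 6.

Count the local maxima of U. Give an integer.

U separates as a function of a plus a function of b, so ∇U=0 decouples.
∂U/∂a = 30a(a - 3)(a - 2)(a - 1) = 0 at a ∈ {0, 1, 2, 3}; ∂U/∂b = 36(b - 3)(b - 1)(b + 2) = 0 at b ∈ {-2, 1, 3}.
The Hessian is diagonal: diag(U_aa, U_bb). Second derivatives: U_aa(0)=-180, U_aa(1)=60, U_aa(2)=-60, U_aa(3)=180; U_bb(-2)=540, U_bb(1)=-216, U_bb(3)=360.
Local maxima occur where both diagonal entries negative: (0, 1), (2, 1). Count: 2.

2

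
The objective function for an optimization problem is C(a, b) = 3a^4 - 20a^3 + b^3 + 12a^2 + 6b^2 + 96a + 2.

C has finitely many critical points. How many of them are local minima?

C separates as a function of a plus a function of b, so ∇C=0 decouples.
∂C/∂a = 12(a - 4)(a - 2)(a + 1) = 0 at a ∈ {-1, 2, 4}; ∂C/∂b = 3b(b + 4) = 0 at b ∈ {-4, 0}.
The Hessian is diagonal: diag(C_aa, C_bb). Second derivatives: C_aa(-1)=180, C_aa(2)=-72, C_aa(4)=120; C_bb(-4)=-12, C_bb(0)=12.
Local minima occur where both diagonal entries positive: (-1, 0), (4, 0). Count: 2.

2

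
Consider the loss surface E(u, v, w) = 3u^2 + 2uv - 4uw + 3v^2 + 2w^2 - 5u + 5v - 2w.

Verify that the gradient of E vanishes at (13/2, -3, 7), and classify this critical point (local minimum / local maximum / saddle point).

∇E = (6u + 2v - 4w - 5, 2u + 6v + 5, -4u + 4w - 2); substituting (13/2, -3, 7) gives ∇E = (0, 0, 0), so (13/2, -3, 7) is indeed a critical point.
The Hessian is constant: H = [[6, 2, -4], [2, 6, 0], [-4, 0, 4]].
Leading principal minors: Δ₁ = 6, Δ₂ = 32, Δ₃ = 32.
All leading minors are positive, so H is positive definite: a local minimum.

local minimum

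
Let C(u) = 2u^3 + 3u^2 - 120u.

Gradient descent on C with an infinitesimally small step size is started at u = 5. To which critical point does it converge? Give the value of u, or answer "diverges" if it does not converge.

4

C'(u) = 6(u - 4)(u + 5), so C'(5) = 60.
Gradient descent moves in the -C' direction, i.e. u is decreasing.
The nearest critical point in that direction is u = 4, where C'' = 54 > 0 (a local minimum). The iterate converges there.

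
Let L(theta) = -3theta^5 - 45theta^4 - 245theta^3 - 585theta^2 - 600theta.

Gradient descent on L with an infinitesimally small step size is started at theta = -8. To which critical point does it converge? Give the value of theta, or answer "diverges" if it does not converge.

L'(theta) = -15(theta + 1)(theta + 2)(theta + 4)(theta + 5), so L'(-8) = -7560.
Gradient descent moves in the -L' direction, i.e. theta is increasing.
The nearest critical point in that direction is theta = -5, where L'' = 180 > 0 (a local minimum). The iterate converges there.

-5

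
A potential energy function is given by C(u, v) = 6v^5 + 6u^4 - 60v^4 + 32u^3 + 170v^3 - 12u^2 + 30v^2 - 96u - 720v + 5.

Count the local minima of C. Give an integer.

C separates as a function of u plus a function of v, so ∇C=0 decouples.
∂C/∂u = 24(u - 1)(u + 1)(u + 4) = 0 at u ∈ {-4, -1, 1}; ∂C/∂v = 30(v - 4)(v - 3)(v - 2)(v + 1) = 0 at v ∈ {-1, 2, 3, 4}.
The Hessian is diagonal: diag(C_uu, C_vv). Second derivatives: C_uu(-4)=360, C_uu(-1)=-144, C_uu(1)=240; C_vv(-1)=-1800, C_vv(2)=180, C_vv(3)=-120, C_vv(4)=300.
Local minima occur where both diagonal entries positive: (-4, 2), (-4, 4), (1, 2), (1, 4). Count: 4.

4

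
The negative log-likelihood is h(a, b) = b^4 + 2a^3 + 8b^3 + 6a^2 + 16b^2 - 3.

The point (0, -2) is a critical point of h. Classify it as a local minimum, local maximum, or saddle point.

saddle point

The mixed partial ∂²h/∂a∂b is 0, so the Hessian at any point is diag(h_aa, h_bb) = diag(12(a + 1), 4(3b^2 + 12b + 8)).
At (0, -2): H = diag(12, -16).
The eigenvalues have opposite signs, so H is indefinite: a saddle point.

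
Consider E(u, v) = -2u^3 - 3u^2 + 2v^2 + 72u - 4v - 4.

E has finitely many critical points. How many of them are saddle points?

1

E separates as a function of u plus a function of v, so ∇E=0 decouples.
∂E/∂u = -6(u - 3)(u + 4) = 0 at u ∈ {-4, 3}; ∂E/∂v = 4(v - 1) = 0 at v ∈ {1}.
The Hessian is diagonal: diag(E_uu, E_vv). Second derivatives: E_uu(-4)=42, E_uu(3)=-42; E_vv(1)=4.
Saddle points occur where the two diagonal entries have opposite signs: (3, 1). Count: 1.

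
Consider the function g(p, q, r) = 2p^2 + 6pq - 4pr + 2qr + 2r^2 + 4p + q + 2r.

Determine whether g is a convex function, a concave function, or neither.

neither

g is quadratic, so its Hessian is the constant matrix H = [[4, 6, -4], [6, 0, 2], [-4, 2, 4]].
Leading principal minors: 4, -36, -256.
Neither pattern holds ⇒ H is indefinite ⇒ neither convex nor concave.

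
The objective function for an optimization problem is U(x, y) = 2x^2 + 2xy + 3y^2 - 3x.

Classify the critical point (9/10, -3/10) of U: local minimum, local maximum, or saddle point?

The Hessian of U is constant: H = [[4, 2], [2, 6]].
det(H) = 4·6 − 2² = 20.
det(H) > 0 and tr(H) = 10 > 0, so H is positive definite and the point is a local minimum.

local minimum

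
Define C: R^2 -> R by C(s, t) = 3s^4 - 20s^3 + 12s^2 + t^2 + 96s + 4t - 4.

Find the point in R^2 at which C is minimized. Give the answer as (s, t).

(-1, -2)

C(s,t) separates as P(s) + Q(t) − 4, so its minimum is min P + min Q − 4.
P'(s) = 12(s - 4)(s - 2)(s + 1) vanishes at s ∈ {-1, 2, 4}; Q'(t) = 2(t + 2) vanishes at t ∈ {-2}.
Local minima of P (where P''>0): P(-1)=-61, P(4)=64. Local minima of Q: Q(-2)=-4.
So the global minimum of C is P(-1) + Q(-2) − 4 = -61 − 4 − 4 = -69, attained at (-1, -2).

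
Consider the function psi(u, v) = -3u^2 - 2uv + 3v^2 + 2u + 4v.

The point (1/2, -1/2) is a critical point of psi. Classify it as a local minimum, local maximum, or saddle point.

saddle point

The Hessian of psi is constant: H = [[-6, -2], [-2, 6]].
det(H) = (-6)·6 − (-2)² = -40.
Since det(H) < 0, H is indefinite and the critical point is a saddle point.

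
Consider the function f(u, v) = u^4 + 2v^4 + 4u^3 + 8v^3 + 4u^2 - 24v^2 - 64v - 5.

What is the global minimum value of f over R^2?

-133

f(u,v) separates as P(u) + Q(v) − 5, so its minimum is min P + min Q − 5.
P'(u) = 4u(u + 1)(u + 2) vanishes at u ∈ {-2, -1, 0}; Q'(v) = 8(v - 2)(v + 1)(v + 4) vanishes at v ∈ {-4, -1, 2}.
Local minima of P (where P''>0): P(-2)=0, P(0)=0. Local minima of Q: Q(-4)=-128, Q(2)=-128.
So the global minimum of f is P(-2) + Q(-4) − 5 = 0 − 128 − 5 = -133, attained at (-2, -4).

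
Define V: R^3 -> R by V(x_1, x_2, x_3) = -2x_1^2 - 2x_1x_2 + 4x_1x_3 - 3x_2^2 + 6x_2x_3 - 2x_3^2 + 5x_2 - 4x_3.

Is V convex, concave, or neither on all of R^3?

V is quadratic, so its Hessian is the constant matrix H = [[-4, -2, 4], [-2, -6, 6], [4, 6, -4]].
Leading principal minors: -4, 20, 64.
Neither pattern holds ⇒ H is indefinite ⇒ neither convex nor concave.

neither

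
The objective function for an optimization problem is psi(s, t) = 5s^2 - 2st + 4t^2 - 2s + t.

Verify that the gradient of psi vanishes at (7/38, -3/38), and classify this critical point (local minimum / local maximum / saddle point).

local minimum

∇psi = (10s - 2t - 2, -2s + 8t + 1); substituting (7/38, -3/38) gives ∇psi = (0, 0), so (7/38, -3/38) is indeed a critical point.
The Hessian of psi is constant: H = [[10, -2], [-2, 8]].
det(H) = 10·8 − (-2)² = 76.
det(H) > 0 and tr(H) = 18 > 0, so H is positive definite and the point is a local minimum.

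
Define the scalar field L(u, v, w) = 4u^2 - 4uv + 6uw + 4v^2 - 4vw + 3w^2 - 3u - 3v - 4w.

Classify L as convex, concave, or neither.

L is quadratic, so its Hessian is the constant matrix H = [[8, -4, 6], [-4, 8, -4], [6, -4, 6]].
Leading principal minors: 8, 48, 64.
All positive ⇒ H ≻ 0 ⇒ convex.

convex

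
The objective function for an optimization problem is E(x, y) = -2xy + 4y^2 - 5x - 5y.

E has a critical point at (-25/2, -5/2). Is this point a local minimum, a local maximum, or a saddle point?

The Hessian of E is constant: H = [[0, -2], [-2, 8]].
det(H) = 0·8 − (-2)² = -4.
Since det(H) < 0, H is indefinite and the critical point is a saddle point.

saddle point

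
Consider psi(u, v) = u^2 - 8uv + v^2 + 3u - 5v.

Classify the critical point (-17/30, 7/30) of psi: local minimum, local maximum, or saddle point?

The Hessian of psi is constant: H = [[2, -8], [-8, 2]].
det(H) = 2·2 − (-8)² = -60.
Since det(H) < 0, H is indefinite and the critical point is a saddle point.

saddle point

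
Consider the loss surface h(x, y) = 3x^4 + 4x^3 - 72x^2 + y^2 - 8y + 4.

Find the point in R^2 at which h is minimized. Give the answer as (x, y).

(-4, 4)

h(x,y) separates as P(x) + Q(y) + 4, so its minimum is min P + min Q + 4.
P'(x) = 12x(x - 3)(x + 4) vanishes at x ∈ {-4, 0, 3}; Q'(y) = 2y - 8 vanishes at y ∈ {4}.
Local minima of P (where P''>0): P(-4)=-640, P(3)=-297. Local minima of Q: Q(4)=-16.
So the global minimum of h is P(-4) + Q(4) + 4 = -640 − 16 + 4 = -652, attained at (-4, 4).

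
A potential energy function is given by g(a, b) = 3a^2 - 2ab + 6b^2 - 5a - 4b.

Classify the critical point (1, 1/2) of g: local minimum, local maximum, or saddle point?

The Hessian of g is constant: H = [[6, -2], [-2, 12]].
det(H) = 6·12 − (-2)² = 68.
det(H) > 0 and tr(H) = 18 > 0, so H is positive definite and the point is a local minimum.

local minimum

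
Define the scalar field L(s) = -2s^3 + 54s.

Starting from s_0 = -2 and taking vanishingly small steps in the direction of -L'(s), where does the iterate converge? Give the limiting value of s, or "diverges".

-3

L'(s) = -6(s - 3)(s + 3), so L'(-2) = 30.
Gradient descent moves in the -L' direction, i.e. s is decreasing.
The nearest critical point in that direction is s = -3, where L'' = 36 > 0 (a local minimum). The iterate converges there.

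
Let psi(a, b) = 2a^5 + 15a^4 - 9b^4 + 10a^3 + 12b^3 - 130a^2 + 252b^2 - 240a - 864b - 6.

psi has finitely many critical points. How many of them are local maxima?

psi separates as a function of a plus a function of b, so ∇psi=0 decouples.
∂psi/∂a = 10(a - 2)(a + 1)(a + 3)(a + 4) = 0 at a ∈ {-4, -3, -1, 2}; ∂psi/∂b = -36(b - 3)(b - 2)(b + 4) = 0 at b ∈ {-4, 2, 3}.
The Hessian is diagonal: diag(psi_aa, psi_bb). Second derivatives: psi_aa(-4)=-180, psi_aa(-3)=100, psi_aa(-1)=-180, psi_aa(2)=900; psi_bb(-4)=-1512, psi_bb(2)=216, psi_bb(3)=-252.
Local maxima occur where both diagonal entries negative: (-4, -4), (-4, 3), (-1, -4), (-1, 3). Count: 4.

4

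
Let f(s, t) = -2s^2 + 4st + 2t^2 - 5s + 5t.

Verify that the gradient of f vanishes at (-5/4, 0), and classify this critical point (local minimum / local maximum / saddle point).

saddle point

∇f = (-4s + 4t - 5, 4s + 4t + 5); substituting (-5/4, 0) gives ∇f = (0, 0), so (-5/4, 0) is indeed a critical point.
The Hessian of f is constant: H = [[-4, 4], [4, 4]].
det(H) = (-4)·4 − 4² = -32.
Since det(H) < 0, H is indefinite and the critical point is a saddle point.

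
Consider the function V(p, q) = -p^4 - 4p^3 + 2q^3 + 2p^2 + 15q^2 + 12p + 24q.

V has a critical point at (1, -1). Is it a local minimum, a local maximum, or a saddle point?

saddle point

The mixed partial ∂²V/∂p∂q is 0, so the Hessian at any point is diag(V_pp, V_qq) = diag(4(-3p^2 - 6p + 1), 6(2q + 5)).
At (1, -1): H = diag(-32, 18).
The eigenvalues have opposite signs, so H is indefinite: a saddle point.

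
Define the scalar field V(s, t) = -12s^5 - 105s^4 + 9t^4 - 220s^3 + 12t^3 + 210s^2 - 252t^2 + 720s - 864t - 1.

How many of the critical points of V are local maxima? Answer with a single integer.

2

V separates as a function of s plus a function of t, so ∇V=0 decouples.
∂V/∂s = -60(s - 1)(s + 1)(s + 3)(s + 4) = 0 at s ∈ {-4, -3, -1, 1}; ∂V/∂t = 36(t - 4)(t + 2)(t + 3) = 0 at t ∈ {-3, -2, 4}.
The Hessian is diagonal: diag(V_ss, V_tt). Second derivatives: V_ss(-4)=900, V_ss(-3)=-480, V_ss(-1)=720, V_ss(1)=-2400; V_tt(-3)=252, V_tt(-2)=-216, V_tt(4)=1512.
Local maxima occur where both diagonal entries negative: (-3, -2), (1, -2). Count: 2.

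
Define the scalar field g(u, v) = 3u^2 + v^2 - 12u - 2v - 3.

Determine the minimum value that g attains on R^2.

g(u,v) separates as P(u) + Q(v) − 3, so its minimum is min P + min Q − 3.
P'(u) = 6u - 12 vanishes at u ∈ {2}; Q'(v) = 2v - 2 vanishes at v ∈ {1}.
Local minima of P (where P''>0): P(2)=-12. Local minima of Q: Q(1)=-1.
So the global minimum of g is P(2) + Q(1) − 3 = -12 − 1 − 3 = -16, attained at (2, 1).

-16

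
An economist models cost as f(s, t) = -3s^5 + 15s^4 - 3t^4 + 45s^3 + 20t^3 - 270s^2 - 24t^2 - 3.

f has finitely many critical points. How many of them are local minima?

f separates as a function of s plus a function of t, so ∇f=0 decouples.
∂f/∂s = -15s(s - 4)(s - 3)(s + 3) = 0 at s ∈ {-3, 0, 3, 4}; ∂f/∂t = -12t(t - 4)(t - 1) = 0 at t ∈ {0, 1, 4}.
The Hessian is diagonal: diag(f_ss, f_tt). Second derivatives: f_ss(-3)=1890, f_ss(0)=-540, f_ss(3)=270, f_ss(4)=-420; f_tt(0)=-48, f_tt(1)=36, f_tt(4)=-144.
Local minima occur where both diagonal entries positive: (-3, 1), (3, 1). Count: 2.

2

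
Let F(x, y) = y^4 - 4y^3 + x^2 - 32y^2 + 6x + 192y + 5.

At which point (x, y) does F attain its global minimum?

(-3, -4)

F(x,y) separates as P(x) + Q(y) + 5, so its minimum is min P + min Q + 5.
P'(x) = 2x + 6 vanishes at x ∈ {-3}; Q'(y) = 4(y - 4)(y - 3)(y + 4) vanishes at y ∈ {-4, 3, 4}.
Local minima of P (where P''>0): P(-3)=-9. Local minima of Q: Q(-4)=-768, Q(4)=256.
So the global minimum of F is P(-3) + Q(-4) + 5 = -9 − 768 + 5 = -772, attained at (-3, -4).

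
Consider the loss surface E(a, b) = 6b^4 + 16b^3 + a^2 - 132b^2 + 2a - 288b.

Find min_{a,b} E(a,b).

E(a,b) separates as P(a) + Q(b), so its minimum is min P + min Q.
P'(a) = 2a + 2 vanishes at a ∈ {-1}; Q'(b) = 24(b - 3)(b + 1)(b + 4) vanishes at b ∈ {-4, -1, 3}.
Local minima of P (where P''>0): P(-1)=-1. Local minima of Q: Q(-4)=-448, Q(3)=-1134.
So the global minimum of E is P(-1) + Q(3) = -1 − 1134 = -1135, attained at (-1, 3).

-1135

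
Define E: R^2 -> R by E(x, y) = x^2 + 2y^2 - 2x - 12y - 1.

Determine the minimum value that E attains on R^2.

-20

E(x,y) separates as P(x) + Q(y) − 1, so its minimum is min P + min Q − 1.
P'(x) = 2x - 2 vanishes at x ∈ {1}; Q'(y) = 4y - 12 vanishes at y ∈ {3}.
Local minima of P (where P''>0): P(1)=-1. Local minima of Q: Q(3)=-18.
So the global minimum of E is P(1) + Q(3) − 1 = -1 − 18 − 1 = -20, attained at (1, 3).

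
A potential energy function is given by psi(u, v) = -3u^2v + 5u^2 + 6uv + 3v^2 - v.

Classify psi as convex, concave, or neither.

neither

The term -3u^2v is cubic, so the Hessian is not constant.
∂²psi/∂u² = -6v + 10, which takes both signs as v varies (negative for sufficiently large v). A diagonal entry of the Hessian changing sign means the Hessian is neither positive- nor negative-semidefinite on all of R^2.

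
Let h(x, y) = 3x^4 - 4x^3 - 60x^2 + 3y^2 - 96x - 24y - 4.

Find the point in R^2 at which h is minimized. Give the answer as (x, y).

h(x,y) separates as P(x) + Q(y) − 4, so its minimum is min P + min Q − 4.
P'(x) = 12(x - 4)(x + 1)(x + 2) vanishes at x ∈ {-2, -1, 4}; Q'(y) = 6y - 24 vanishes at y ∈ {4}.
Local minima of P (where P''>0): P(-2)=32, P(4)=-832. Local minima of Q: Q(4)=-48.
So the global minimum of h is P(4) + Q(4) − 4 = -832 − 48 − 4 = -884, attained at (4, 4).

(4, 4)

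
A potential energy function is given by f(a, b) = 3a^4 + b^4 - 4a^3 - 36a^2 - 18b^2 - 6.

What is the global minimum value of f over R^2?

f(a,b) separates as P(a) + Q(b) − 6, so its minimum is min P + min Q − 6.
P'(a) = 12a(a - 3)(a + 2) vanishes at a ∈ {-2, 0, 3}; Q'(b) = 4b(b - 3)(b + 3) vanishes at b ∈ {-3, 0, 3}.
Local minima of P (where P''>0): P(-2)=-64, P(3)=-189. Local minima of Q: Q(-3)=-81, Q(3)=-81.
So the global minimum of f is P(3) + Q(-3) − 6 = -189 − 81 − 6 = -276, attained at (3, -3).

-276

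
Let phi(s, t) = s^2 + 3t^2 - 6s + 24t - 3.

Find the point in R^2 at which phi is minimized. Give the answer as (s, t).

phi(s,t) separates as P(s) + Q(t) − 3, so its minimum is min P + min Q − 3.
P'(s) = 2s - 6 vanishes at s ∈ {3}; Q'(t) = 6(t + 4) vanishes at t ∈ {-4}.
Local minima of P (where P''>0): P(3)=-9. Local minima of Q: Q(-4)=-48.
So the global minimum of phi is P(3) + Q(-4) − 3 = -9 − 48 − 3 = -60, attained at (3, -4).

(3, -4)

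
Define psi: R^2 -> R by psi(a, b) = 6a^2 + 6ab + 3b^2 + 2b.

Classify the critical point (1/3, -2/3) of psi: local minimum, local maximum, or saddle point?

local minimum

The Hessian of psi is constant: H = [[12, 6], [6, 6]].
det(H) = 12·6 − 6² = 36.
det(H) > 0 and tr(H) = 18 > 0, so H is positive definite and the point is a local minimum.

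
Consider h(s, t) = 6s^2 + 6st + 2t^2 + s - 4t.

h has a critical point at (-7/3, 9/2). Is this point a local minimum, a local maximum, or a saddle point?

The Hessian of h is constant: H = [[12, 6], [6, 4]].
det(H) = 12·4 − 6² = 12.
det(H) > 0 and tr(H) = 16 > 0, so H is positive definite and the point is a local minimum.

local minimum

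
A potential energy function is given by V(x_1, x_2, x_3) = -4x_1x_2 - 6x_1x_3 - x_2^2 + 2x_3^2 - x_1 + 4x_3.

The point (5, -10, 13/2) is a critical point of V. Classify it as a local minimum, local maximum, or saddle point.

The Hessian is constant: H = [[0, -4, -6], [-4, -2, 0], [-6, 0, 4]].
Leading principal minors: Δ₁ = 0, Δ₂ = -16, Δ₃ = 8.
The minors fit neither the all-positive nor the alternating-sign pattern, so H is indefinite: a saddle point.

saddle point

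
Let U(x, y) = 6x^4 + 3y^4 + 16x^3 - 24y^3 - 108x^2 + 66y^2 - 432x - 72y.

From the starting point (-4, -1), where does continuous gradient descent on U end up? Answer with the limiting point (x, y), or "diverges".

(-3, 1)

U is separable, so gradient descent decouples: x follows -∂U/∂x, y follows -∂U/∂y.
∂U/∂x = 24(x - 3)(x + 2)(x + 3); at x=-4 this is -336, so x increases.
∂U/∂y = 12(y - 3)(y - 2)(y - 1); at y=-1 this is -288, so y increases.
x converges to its nearest critical value -3 (a local min of the x-part); y converges to 1. The iterate converges to (-3, 1).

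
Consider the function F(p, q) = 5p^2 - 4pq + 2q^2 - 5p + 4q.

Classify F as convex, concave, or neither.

convex

F is quadratic, so its Hessian is the constant matrix H = [[10, -4], [-4, 4]].
det(H) = 24, tr(H) = 14.
det(H) > 0 and tr(H) > 0, so H is positive definite everywhere: convex.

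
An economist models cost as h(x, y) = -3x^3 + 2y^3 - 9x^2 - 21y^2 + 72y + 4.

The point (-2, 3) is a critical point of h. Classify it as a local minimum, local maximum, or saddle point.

saddle point

The mixed partial ∂²h/∂x∂y is 0, so the Hessian at any point is diag(h_xx, h_yy) = diag(-18(x + 1), 6(2y - 7)).
At (-2, 3): H = diag(18, -6).
The eigenvalues have opposite signs, so H is indefinite: a saddle point.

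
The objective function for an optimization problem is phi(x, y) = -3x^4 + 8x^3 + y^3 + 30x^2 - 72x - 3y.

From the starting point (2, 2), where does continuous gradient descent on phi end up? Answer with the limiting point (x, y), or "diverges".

(1, 1)

phi is separable, so gradient descent decouples: x follows -∂phi/∂x, y follows -∂phi/∂y.
∂phi/∂x = -12(x - 3)(x - 1)(x + 2); at x=2 this is 48, so x decreases.
∂phi/∂y = 3(y - 1)(y + 1); at y=2 this is 9, so y decreases.
x converges to its nearest critical value 1 (a local min of the x-part); y converges to 1. The iterate converges to (1, 1).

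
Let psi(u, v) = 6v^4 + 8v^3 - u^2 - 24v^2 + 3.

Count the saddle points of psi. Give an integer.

2

psi separates as a function of u plus a function of v, so ∇psi=0 decouples.
∂psi/∂u = -2u = 0 at u ∈ {0}; ∂psi/∂v = 24v(v - 1)(v + 2) = 0 at v ∈ {-2, 0, 1}.
The Hessian is diagonal: diag(psi_uu, psi_vv). Second derivatives: psi_uu(0)=-2; psi_vv(-2)=144, psi_vv(0)=-48, psi_vv(1)=72.
Saddle points occur where the two diagonal entries have opposite signs: (0, -2), (0, 1). Count: 2.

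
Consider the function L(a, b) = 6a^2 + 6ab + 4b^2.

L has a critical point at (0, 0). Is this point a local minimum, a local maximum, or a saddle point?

The Hessian of L is constant: H = [[12, 6], [6, 8]].
det(H) = 12·8 − 6² = 60.
det(H) > 0 and tr(H) = 20 > 0, so H is positive definite and the point is a local minimum.

local minimum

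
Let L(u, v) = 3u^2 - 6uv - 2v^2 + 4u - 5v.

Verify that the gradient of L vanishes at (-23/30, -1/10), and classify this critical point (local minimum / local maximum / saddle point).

saddle point

∇L = (6u - 6v + 4, -6u - 4v - 5); substituting (-23/30, -1/10) gives ∇L = (0, 0), so (-23/30, -1/10) is indeed a critical point.
The Hessian of L is constant: H = [[6, -6], [-6, -4]].
det(H) = 6·(-4) − (-6)² = -60.
Since det(H) < 0, H is indefinite and the critical point is a saddle point.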